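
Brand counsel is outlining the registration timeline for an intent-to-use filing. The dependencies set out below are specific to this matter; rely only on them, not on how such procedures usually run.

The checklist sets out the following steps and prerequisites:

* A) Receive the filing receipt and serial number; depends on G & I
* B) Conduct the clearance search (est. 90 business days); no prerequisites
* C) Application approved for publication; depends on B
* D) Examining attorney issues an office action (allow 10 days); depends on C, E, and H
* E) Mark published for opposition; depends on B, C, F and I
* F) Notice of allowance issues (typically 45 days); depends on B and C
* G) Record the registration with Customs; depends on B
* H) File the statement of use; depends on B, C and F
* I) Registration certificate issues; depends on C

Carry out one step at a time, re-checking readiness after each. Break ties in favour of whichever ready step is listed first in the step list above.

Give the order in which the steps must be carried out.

B → C → F → G → H → I → A → E → D

B is the only step with nothing outstanding, so it goes first.
Ready: C and G. C is listed earlier → C.
F and I now also ready, so the ready set is {F, G, I}; F is listed earlier → F.
Ready: G, H and I. G is listed earlier → G.
Now H and I have their prerequisites met. H is listed earlier, so H next.
That leaves I as the only ready step → I.
A and E are both available; A is listed earlier → A.
Next only E has its prerequisites met → E.
Next only D has its prerequisites met → D.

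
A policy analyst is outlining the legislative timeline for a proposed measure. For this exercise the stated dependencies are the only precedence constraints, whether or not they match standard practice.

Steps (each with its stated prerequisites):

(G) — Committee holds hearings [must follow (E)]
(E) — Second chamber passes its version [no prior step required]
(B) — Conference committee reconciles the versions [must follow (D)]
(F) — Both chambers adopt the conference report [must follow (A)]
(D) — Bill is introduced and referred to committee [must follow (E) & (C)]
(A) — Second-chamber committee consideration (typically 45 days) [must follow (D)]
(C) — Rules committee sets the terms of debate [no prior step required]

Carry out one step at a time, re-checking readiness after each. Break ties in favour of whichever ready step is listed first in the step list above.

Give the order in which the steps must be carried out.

(E), (G), (C), (D), (B), (A), (F)

(E) and (C) have no prerequisites; (E) is listed earlier, so (E) is first.
(G) now also ready, so the ready set is {(G), (C)}; (G) is listed earlier → (G).
(C) is the only step now ready → (C).
(D) is the only step now ready → (D).
Now (B) and (A) have their prerequisites met. (B) is listed earlier, so (B) next.
That leaves (A) as the only ready step → (A).
Next only (F) has its prerequisites met → (F).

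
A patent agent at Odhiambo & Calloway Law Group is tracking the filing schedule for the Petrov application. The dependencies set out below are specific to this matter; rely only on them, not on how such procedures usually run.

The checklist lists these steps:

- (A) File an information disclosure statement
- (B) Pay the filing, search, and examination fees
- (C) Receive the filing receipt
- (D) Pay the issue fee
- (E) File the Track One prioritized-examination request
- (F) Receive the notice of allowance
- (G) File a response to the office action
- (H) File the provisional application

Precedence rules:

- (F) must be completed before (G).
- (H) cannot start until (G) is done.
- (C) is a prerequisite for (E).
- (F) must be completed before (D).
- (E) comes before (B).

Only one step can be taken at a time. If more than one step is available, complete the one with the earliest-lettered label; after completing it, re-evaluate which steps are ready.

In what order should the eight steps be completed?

(A), (C), (E), (B), (F), (D), (G), (H)

(A), (C) and (F) have no prerequisites; (A) has the earlier label, so (A) is first.
Now (C) and (F) have their prerequisites met. (C) has the earlier label, so (C) next.
(E) now also ready, so the ready set is {(E), (F)}; (E) has the earlier label → (E).
Ready: (B) and (F). (B) has the earlier label → (B).
Next only (F) has its prerequisites met → (F).
(D) and (G) are both available; (D) has the earlier label → (D).
Next only (G) has its prerequisites met → (G).
(H) needed (G), now all done → (H).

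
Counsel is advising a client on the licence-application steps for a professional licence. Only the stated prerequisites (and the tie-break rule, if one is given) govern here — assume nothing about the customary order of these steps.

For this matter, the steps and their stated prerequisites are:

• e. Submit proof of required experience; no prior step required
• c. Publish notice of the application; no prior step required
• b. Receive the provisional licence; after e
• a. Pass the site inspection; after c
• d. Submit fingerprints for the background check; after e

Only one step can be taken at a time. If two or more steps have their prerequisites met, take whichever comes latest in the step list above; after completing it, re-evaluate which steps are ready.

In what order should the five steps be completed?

c, a, e, d, b

Nothing is required for c and e. c is listed later → c first.
a now also ready, so the ready set is {a, e}; a is listed later → a.
e is the only step now ready → e.
Now d and b have their prerequisites met. d is listed later, so d next.
b needed e, now all done → b.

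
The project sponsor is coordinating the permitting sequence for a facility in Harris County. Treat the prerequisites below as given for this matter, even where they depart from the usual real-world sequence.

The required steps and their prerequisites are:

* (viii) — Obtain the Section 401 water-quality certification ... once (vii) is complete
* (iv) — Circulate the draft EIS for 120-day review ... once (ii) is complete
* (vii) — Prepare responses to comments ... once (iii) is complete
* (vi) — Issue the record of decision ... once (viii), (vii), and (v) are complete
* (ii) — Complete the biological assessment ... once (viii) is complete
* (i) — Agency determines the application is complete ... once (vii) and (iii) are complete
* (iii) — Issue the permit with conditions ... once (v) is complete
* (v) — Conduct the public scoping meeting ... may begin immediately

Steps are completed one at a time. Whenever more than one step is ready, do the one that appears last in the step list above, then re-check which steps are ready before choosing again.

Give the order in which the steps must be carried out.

(v) is the only step with nothing outstanding, so it goes first.
Next only (iii) has its prerequisites met → (iii).
(vii) needed (iii), now all done → (vii).
(i) and (viii) are both available; (i) is listed later → (i).
That leaves (viii) as the only ready step → (viii).
(ii) and (vi) are both available; (ii) is listed later → (ii).
(vi) and (iv) are both available; (vi) is listed later → (vi).
(iv) needed (ii), now all done → (iv).

(v), (iii), (vii), (i), (viii), (ii), (vi), (iv)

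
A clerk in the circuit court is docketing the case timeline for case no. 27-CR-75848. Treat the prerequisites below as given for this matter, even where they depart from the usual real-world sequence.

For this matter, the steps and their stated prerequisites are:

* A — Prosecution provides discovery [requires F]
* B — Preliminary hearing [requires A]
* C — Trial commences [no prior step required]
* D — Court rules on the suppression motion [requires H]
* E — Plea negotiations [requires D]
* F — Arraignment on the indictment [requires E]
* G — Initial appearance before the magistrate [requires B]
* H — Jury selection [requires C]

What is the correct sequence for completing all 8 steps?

C → H → D → E → F → A → B → G

C is the only step with nothing outstanding, so it goes first.
H needed C, now all done → H.
Next only D has its prerequisites met → D.
E is the only step now ready → E.
F needed E, now all done → F.
A needed F, now all done → A.
Next only B has its prerequisites met → B.
G needed B, now all done → G.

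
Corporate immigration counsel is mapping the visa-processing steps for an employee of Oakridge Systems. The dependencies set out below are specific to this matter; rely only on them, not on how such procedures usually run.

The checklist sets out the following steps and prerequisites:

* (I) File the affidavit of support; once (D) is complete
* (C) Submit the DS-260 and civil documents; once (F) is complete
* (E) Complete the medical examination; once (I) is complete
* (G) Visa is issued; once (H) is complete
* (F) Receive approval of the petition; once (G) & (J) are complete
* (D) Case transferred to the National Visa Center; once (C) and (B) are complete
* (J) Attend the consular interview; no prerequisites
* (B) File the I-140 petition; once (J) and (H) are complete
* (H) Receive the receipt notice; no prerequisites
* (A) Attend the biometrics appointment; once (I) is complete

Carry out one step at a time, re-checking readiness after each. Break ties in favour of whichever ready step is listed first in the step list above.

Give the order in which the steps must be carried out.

(J) and (H) have no prerequisites; (J) is listed earlier, so (J) is first.
(H) is the only step now ready → (H).
(G) and (B) are both available; (G) is listed earlier → (G).
(F) now also ready, so the ready set is {(F), (B)}; (F) is listed earlier → (F).
Now (C) and (B) have their prerequisites met. (C) is listed earlier, so (C) next.
Next only (B) has its prerequisites met → (B).
Next only (D) has its prerequisites met → (D).
Next only (I) has its prerequisites met → (I).
(E) and (A) are both available; (E) is listed earlier → (E).
(A) needed (I), now all done → (A).

(J), (H), (G), (F), (C), (B), (D), (I), (E), (A)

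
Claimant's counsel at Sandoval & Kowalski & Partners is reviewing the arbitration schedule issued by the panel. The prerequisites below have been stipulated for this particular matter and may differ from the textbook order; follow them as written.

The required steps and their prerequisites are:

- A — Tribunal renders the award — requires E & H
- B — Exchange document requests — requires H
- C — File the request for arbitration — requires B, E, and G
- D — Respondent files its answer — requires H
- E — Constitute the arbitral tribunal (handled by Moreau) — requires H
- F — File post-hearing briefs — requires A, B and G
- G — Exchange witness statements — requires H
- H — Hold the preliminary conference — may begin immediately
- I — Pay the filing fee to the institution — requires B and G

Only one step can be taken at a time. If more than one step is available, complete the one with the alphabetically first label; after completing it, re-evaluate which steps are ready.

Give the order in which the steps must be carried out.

H is the only step with nothing outstanding, so it goes first.
Ready: B, D, E and G. B has the earlier label → B.
Now D, E and G have their prerequisites met. D has the earlier label, so D next.
E and G are both available; E has the earlier label → E.
Now A and G have their prerequisites met. A has the earlier label, so A next.
That leaves G as the only ready step → G.
Ready: C, F and I. C has the earlier label → C.
Ready: F and I. F has the earlier label → F.
Next only I has its prerequisites met → I.

H, B, D, E, A, G, C, F, I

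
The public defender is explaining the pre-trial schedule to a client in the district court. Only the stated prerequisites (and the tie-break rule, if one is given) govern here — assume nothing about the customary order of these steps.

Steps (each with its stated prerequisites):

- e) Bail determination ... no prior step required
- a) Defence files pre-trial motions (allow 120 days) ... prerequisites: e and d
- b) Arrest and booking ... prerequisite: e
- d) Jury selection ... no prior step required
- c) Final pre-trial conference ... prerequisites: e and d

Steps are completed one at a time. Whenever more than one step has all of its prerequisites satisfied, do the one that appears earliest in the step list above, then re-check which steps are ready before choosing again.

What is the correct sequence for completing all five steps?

e → b → d → a → c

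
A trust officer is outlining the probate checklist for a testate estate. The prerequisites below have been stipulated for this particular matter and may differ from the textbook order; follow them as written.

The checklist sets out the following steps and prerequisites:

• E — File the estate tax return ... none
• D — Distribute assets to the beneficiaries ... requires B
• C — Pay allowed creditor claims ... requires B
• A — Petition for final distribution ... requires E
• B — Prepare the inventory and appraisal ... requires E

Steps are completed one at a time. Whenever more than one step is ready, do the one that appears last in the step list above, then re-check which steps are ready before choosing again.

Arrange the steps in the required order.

E, B, A, C, D

E has no prerequisites → E first.
Now B and A have their prerequisites met. B is listed later, so B next.
Ready: A, C and D. A is listed later → A.
Now C and D have their prerequisites met. C is listed later, so C next.
D needed B, now all done → D.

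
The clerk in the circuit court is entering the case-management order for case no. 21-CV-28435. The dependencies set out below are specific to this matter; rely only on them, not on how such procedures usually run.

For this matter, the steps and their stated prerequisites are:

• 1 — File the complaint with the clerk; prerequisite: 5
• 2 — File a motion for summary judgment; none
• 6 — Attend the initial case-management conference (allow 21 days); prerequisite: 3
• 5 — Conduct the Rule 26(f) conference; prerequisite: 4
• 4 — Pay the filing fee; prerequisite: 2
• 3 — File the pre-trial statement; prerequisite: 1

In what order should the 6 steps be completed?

2 is the only step with nothing outstanding, so it goes first.
Next only 4 has its prerequisites met → 4.
Next only 5 has its prerequisites met → 5.
1 needed 5, now all done → 1.
That leaves 3 as the only ready step → 3.
Next only 6 has its prerequisites met → 6.

2, 4, 5, 1, 3, 6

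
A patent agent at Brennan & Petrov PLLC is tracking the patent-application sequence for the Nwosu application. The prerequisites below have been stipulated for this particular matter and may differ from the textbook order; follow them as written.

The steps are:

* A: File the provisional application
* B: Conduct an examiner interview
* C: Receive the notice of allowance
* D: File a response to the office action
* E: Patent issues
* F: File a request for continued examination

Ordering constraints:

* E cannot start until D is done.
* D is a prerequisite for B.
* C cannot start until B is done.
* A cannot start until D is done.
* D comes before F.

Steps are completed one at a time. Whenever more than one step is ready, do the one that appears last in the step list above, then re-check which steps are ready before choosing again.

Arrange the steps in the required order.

D has no prerequisites → D first.
F, E, B and A are all available; F is listed later → F.
Ready: E, B and A. E is listed later → E.
B and A are both available; B is listed later → B.
Now C and A have their prerequisites met. C is listed later, so C next.
A is the only step now ready → A.

D, F, E, B, C, A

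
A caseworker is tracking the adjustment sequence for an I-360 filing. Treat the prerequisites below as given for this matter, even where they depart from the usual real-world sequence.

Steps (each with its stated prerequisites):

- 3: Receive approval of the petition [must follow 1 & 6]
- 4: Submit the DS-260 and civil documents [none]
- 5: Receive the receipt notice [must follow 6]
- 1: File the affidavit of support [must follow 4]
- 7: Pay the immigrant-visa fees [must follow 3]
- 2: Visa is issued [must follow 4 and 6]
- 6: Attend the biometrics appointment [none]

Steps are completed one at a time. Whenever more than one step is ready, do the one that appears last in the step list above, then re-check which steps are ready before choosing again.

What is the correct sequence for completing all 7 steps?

6, 5, 4, 2, 1, 3, 7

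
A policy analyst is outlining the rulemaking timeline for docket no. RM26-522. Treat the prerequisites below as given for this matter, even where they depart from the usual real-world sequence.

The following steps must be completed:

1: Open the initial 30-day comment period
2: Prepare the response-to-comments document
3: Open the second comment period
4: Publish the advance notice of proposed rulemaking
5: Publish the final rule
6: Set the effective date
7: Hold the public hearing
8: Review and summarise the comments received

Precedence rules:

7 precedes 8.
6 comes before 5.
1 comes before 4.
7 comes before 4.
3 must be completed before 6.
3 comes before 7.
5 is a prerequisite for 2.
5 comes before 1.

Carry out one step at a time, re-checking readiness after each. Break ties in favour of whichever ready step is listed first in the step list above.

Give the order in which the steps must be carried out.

3 is the only step with nothing outstanding, so it goes first.
Ready: 6 and 7. 6 is listed earlier → 6.
5 and 7 are both available; 5 is listed earlier → 5.
1 and 2 now also ready, so the ready set is {1, 2, 7}; 1 is listed earlier → 1.
Ready: 2 and 7. 2 is listed earlier → 2.
7 is the only step now ready → 7.
Ready: 4 and 8. 4 is listed earlier → 4.
8 is the only step now ready → 8.

3 6 5 1 2 7 4 8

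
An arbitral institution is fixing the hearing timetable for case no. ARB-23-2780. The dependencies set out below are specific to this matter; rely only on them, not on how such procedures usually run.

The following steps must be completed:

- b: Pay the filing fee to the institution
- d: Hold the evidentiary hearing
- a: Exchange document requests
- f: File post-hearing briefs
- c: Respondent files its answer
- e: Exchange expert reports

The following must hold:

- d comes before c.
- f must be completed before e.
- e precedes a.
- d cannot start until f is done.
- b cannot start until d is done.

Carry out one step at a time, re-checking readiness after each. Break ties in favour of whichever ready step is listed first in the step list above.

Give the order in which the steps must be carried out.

Only f has no prerequisites, so it is first.
d and e are both available; d is listed earlier → d.
b and c now also ready, so the ready set is {b, c, e}; b is listed earlier → b.
c and e are both available; c is listed earlier → c.
e needed f, now all done → e.
a needed e, now all done → a.

f, d, b, c, e, a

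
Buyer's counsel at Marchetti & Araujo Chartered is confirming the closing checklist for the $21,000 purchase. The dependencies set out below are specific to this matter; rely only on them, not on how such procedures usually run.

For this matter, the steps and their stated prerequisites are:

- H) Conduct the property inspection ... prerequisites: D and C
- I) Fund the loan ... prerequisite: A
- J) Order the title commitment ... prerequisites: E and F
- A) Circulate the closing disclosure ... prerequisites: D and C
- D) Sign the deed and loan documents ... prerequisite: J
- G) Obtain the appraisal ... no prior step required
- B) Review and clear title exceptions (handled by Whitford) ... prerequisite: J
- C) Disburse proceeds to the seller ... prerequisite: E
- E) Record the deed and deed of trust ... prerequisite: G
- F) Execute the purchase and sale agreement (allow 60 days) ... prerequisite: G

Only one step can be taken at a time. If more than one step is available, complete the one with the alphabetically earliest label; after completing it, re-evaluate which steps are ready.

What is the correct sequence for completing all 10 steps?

G, E, C, F, J, B, D, A, H, I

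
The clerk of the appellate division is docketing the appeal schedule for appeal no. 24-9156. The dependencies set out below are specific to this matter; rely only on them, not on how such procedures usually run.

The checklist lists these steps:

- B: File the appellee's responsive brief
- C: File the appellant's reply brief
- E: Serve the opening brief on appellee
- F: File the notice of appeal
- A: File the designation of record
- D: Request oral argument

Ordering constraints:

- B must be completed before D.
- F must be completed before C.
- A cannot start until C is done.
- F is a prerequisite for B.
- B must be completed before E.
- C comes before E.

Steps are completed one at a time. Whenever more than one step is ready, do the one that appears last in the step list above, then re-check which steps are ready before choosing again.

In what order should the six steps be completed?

Only F has no prerequisites, so it is first.
Now C and B have their prerequisites met. C is listed later, so C next.
A now also ready, so the ready set is {A, B}; A is listed later → A.
Next only B has its prerequisites met → B.
D and E are both available; D is listed later → D.
E needed C and B, now all done → E.

F, C, A, B, D, E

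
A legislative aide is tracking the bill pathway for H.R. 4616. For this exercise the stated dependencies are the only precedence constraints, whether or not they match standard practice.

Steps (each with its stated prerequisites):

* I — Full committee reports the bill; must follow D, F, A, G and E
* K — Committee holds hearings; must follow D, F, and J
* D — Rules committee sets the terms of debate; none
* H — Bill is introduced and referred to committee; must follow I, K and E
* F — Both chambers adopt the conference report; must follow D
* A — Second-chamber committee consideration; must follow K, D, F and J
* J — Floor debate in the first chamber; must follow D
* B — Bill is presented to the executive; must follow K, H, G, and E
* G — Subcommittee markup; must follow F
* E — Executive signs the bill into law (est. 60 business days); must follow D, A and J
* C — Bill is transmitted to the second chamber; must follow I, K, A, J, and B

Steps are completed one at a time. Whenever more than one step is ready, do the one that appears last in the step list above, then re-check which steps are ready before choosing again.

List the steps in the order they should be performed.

D is the only step with nothing outstanding, so it goes first.
Now J and F have their prerequisites met. J is listed later, so J next.
F needed D, now all done → F.
Ready: G and K. G is listed later → G.
Next only K has its prerequisites met → K.
Next only A has its prerequisites met → A.
That leaves E as the only ready step → E.
I needed E, G, A, F and D, now all done → I.
That leaves H as the only ready step → H.
B needed E, G, H and K, now all done → B.
C needed B, J, A, K and I, now all done → C.

D J F G K A E I H B C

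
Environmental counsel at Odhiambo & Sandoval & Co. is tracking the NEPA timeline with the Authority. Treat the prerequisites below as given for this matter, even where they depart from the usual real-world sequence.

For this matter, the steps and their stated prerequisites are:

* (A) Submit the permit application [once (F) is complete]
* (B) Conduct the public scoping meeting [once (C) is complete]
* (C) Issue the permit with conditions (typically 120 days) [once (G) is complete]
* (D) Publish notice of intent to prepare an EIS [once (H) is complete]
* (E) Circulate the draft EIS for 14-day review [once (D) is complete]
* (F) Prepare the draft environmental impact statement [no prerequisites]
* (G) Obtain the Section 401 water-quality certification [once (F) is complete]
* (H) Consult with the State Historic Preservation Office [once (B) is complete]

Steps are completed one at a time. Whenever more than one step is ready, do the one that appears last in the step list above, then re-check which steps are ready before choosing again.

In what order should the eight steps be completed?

(F) → (G) → (C) → (B) → (H) → (D) → (E) → (A)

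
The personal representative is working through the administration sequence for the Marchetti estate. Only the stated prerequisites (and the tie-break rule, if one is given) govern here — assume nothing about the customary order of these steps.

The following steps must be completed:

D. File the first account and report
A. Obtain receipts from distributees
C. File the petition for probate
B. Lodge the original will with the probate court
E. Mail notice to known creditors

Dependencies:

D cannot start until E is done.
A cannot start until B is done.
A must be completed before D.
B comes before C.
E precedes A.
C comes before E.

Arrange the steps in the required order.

B has no prerequisites → B first.
That leaves C as the only ready step → C.
E needed C, now all done → E.
A is the only step now ready → A.
Next only D has its prerequisites met → D.

B, C, E, A, D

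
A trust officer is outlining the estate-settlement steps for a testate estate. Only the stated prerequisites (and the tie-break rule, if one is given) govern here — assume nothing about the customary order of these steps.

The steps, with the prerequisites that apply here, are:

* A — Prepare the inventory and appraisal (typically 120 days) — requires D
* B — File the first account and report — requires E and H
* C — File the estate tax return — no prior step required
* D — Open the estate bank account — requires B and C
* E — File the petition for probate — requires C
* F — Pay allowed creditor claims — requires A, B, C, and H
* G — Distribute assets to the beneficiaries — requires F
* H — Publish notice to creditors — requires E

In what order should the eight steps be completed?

C has no prerequisites → C first.
E is the only step now ready → E.
That leaves H as the only ready step → H.
Next only B has its prerequisites met → B.
Next only D has its prerequisites met → D.
A is the only step now ready → A.
F needed A, B, C and H, now all done → F.
That leaves G as the only ready step → G.

C, E, H, B, D, A, F, G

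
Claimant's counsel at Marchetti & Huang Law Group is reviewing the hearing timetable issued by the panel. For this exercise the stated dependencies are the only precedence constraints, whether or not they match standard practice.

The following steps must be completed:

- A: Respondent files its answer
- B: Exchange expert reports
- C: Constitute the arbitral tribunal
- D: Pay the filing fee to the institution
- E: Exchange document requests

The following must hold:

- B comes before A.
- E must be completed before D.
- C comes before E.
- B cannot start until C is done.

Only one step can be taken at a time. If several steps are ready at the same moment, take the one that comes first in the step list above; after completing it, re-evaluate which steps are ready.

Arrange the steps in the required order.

C, B, A, E, D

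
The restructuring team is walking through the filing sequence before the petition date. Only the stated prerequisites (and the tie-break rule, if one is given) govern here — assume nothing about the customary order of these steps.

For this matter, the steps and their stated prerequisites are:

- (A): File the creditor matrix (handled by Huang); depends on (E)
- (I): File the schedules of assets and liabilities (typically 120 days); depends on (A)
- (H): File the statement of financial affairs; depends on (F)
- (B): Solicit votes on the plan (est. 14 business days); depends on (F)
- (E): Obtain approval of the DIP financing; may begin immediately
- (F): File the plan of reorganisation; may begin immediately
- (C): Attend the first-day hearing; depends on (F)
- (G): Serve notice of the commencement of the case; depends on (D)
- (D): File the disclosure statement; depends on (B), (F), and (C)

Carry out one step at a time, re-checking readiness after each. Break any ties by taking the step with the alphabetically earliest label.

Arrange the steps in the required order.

(E) and (F) have no prerequisites; (E) has the earlier label, so (E) is first.
Now (A) and (F) have their prerequisites met. (A) has the earlier label, so (A) next.
(I) now also ready, so the ready set is {(F), (I)}; (F) has the earlier label → (F).
Ready: (B), (C), (H) and (I). (B) has the earlier label → (B).
(C), (H) and (I) are all available; (C) has the earlier label → (C).
(D) now also ready, so the ready set is {(D), (H), (I)}; (D) has the earlier label → (D).
Ready: (G), (H) and (I). (G) has the earlier label → (G).
Now (H) and (I) have their prerequisites met. (H) has the earlier label, so (H) next.
(I) needed (A), now all done → (I).

(E) → (A) → (F) → (B) → (C) → (D) → (G) → (H) → (I)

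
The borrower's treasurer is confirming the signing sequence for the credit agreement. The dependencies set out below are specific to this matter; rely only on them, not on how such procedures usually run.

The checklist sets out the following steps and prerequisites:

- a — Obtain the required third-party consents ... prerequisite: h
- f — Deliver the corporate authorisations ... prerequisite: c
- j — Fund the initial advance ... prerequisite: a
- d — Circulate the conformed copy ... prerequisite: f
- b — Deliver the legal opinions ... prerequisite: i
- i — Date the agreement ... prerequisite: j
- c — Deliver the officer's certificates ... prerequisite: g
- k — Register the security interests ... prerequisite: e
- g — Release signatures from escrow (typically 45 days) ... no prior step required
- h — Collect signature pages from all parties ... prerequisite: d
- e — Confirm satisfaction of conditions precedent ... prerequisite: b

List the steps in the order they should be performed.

g has no prerequisites → g first.
That leaves c as the only ready step → c.
That leaves f as the only ready step → f.
d needed f, now all done → d.
h is the only step now ready → h.
a needed h, now all done → a.
Next only j has its prerequisites met → j.
i needed j, now all done → i.
b needed i, now all done → b.
e needed b, now all done → e.
Next only k has its prerequisites met → k.

g → c → f → d → h → a → j → i → b → e → k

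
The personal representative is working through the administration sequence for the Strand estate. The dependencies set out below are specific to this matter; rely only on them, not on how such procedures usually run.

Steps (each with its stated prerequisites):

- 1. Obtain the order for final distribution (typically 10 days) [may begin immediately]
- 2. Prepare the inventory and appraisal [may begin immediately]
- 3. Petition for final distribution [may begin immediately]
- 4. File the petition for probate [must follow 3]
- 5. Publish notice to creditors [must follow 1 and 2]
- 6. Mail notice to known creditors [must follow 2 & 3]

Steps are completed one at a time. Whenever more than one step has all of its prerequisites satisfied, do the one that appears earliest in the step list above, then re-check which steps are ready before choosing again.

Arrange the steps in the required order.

1, 2 and 3 have no prerequisites; 1 is listed earlier, so 1 is first.
2 and 3 are both available; 2 is listed earlier → 2.
Now 3 and 5 have their prerequisites met. 3 is listed earlier, so 3 next.
Ready: 4, 5 and 6. 4 is listed earlier → 4.
Ready: 5 and 6. 5 is listed earlier → 5.
6 is the only step now ready → 6.

1, 2, 3, 4, 5, 6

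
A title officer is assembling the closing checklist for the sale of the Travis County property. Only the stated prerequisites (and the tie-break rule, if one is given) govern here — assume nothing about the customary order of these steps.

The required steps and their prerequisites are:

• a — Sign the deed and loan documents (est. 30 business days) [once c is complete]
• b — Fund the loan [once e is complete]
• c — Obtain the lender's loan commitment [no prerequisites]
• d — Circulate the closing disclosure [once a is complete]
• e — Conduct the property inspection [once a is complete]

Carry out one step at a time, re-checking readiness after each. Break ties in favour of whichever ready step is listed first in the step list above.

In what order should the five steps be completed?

c has no prerequisites → c first.
That leaves a as the only ready step → a.
Now d and e have their prerequisites met. d is listed earlier, so d next.
That leaves e as the only ready step → e.
Next only b has its prerequisites met → b.

c, a, d, e, b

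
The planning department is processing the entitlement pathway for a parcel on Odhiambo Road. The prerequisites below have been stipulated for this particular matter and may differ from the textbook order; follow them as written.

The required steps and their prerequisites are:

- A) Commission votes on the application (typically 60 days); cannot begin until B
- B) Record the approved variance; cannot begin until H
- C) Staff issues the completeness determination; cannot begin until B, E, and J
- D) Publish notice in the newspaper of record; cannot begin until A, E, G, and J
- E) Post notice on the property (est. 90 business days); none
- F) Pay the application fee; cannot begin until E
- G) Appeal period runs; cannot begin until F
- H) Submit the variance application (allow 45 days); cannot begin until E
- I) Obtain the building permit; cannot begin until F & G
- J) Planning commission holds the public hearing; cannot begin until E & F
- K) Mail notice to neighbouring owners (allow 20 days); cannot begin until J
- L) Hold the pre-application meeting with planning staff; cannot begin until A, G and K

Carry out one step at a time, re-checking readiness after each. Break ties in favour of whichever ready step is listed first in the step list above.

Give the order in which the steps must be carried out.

E → F → G → H → B → A → I → J → C → D → K → L

E is the only step with nothing outstanding, so it goes first.
F and H are both available; F is listed earlier → F.
Now G, H and J have their prerequisites met. G is listed earlier, so G next.
I now also ready, so the ready set is {H, I, J}; H is listed earlier → H.
B, I and J are all available; B is listed earlier → B.
Ready: A, I and J. A is listed earlier → A.
Now I and J have their prerequisites met. I is listed earlier, so I next.
J is the only step now ready → J.
Ready: C, D and K. C is listed earlier → C.
Ready: D and K. D is listed earlier → D.
K is the only step now ready → K.
That leaves L as the only ready step → L.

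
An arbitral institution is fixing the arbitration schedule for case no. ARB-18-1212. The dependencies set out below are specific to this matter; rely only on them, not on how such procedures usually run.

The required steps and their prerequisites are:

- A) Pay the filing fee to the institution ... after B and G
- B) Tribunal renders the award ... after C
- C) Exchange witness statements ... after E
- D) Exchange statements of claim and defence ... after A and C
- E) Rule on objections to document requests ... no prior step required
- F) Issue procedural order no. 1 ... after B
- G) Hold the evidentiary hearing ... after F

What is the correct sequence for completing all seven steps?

E C B F G A D

Only E has no prerequisites, so it is first.
C needed E, now all done → C.
B is the only step now ready → B.
Next only F has its prerequisites met → F.
G needed F, now all done → G.
A needed B and G, now all done → A.
D needed A and C, now all done → D.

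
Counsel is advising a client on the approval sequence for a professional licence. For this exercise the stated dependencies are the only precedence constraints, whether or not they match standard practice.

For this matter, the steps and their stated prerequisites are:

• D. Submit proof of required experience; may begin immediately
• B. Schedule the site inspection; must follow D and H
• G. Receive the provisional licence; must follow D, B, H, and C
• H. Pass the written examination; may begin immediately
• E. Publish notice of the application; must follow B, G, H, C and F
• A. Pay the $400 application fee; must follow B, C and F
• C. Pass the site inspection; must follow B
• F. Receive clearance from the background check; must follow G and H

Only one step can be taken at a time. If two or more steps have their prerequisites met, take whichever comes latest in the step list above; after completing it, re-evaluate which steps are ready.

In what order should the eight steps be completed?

Nothing is required for H and D. H is listed later → H first.
D is the only step now ready → D.
B needed H and D, now all done → B.
C needed B, now all done → C.
G needed C, H, B and D, now all done → G.
F needed H and G, now all done → F.
A and E are both available; A is listed later → A.
E needed F, C, H, G and B, now all done → E.

H, D, B, C, G, F, A, E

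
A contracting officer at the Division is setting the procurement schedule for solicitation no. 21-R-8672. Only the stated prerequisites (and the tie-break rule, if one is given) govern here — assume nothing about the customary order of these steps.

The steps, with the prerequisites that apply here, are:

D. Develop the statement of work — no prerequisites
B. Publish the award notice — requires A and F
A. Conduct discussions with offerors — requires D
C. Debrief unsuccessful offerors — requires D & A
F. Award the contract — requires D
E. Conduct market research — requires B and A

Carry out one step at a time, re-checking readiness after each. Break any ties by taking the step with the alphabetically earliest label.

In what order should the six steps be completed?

Only D has no prerequisites, so it is first.
Ready: A and F. A has the earlier label → A.
C and F are both available; C has the earlier label → C.
Next only F has its prerequisites met → F.
That leaves B as the only ready step → B.
Next only E has its prerequisites met → E.

D A C F B E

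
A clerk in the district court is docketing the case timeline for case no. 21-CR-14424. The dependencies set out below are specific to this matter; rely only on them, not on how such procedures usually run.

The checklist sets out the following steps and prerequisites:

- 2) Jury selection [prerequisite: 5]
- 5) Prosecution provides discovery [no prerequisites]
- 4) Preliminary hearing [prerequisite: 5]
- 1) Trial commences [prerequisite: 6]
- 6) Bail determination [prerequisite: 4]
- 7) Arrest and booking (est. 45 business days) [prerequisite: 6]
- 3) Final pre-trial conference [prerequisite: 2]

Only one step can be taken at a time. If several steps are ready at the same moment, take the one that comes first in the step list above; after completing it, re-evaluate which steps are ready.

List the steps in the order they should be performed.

5 has no prerequisites → 5 first.
2 and 4 are both available; 2 is listed earlier → 2.
3 now also ready, so the ready set is {4, 3}; 4 is listed earlier → 4.
Now 6 and 3 have their prerequisites met. 6 is listed earlier, so 6 next.
Now 1, 7 and 3 have their prerequisites met. 1 is listed earlier, so 1 next.
7 and 3 are both available; 7 is listed earlier → 7.
3 needed 2, now all done → 3.

5 → 2 → 4 → 6 → 1 → 7 → 3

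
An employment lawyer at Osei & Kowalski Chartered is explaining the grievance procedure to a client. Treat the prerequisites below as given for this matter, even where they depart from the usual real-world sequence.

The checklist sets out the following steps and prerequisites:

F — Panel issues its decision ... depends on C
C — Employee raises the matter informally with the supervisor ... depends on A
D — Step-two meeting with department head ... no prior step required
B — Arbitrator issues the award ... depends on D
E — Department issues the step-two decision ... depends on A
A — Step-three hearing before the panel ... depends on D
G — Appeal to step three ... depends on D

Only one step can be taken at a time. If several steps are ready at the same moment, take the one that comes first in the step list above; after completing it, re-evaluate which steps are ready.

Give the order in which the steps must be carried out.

Only D has no prerequisites, so it is first.
Ready: B, A and G. B is listed earlier → B.
A and G are both available; A is listed earlier → A.
C and E now also ready, so the ready set is {C, E, G}; C is listed earlier → C.
F now also ready, so the ready set is {F, E, G}; F is listed earlier → F.
Ready: E and G. E is listed earlier → E.
That leaves G as the only ready step → G.

D, B, A, C, F, E, G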